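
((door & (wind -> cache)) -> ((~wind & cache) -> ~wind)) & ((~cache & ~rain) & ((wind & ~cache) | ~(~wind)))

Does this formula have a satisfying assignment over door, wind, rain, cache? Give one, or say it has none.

door: True, wind: True, rain: False, cache: False

  (door & (wind -> cache)) -> ((~wind & cache) -> ~wind) = True
    door & (wind -> cache) = False
      wind -> cache = False
    (~wind & cache) -> ~wind = True
      ~wind & cache = False
        ~wind = False
      ~wind = False
  (~cache & ~rain) & ((wind & ~cache) | ~(~wind)) = True
    ~cache & ~rain = True
      ~cache = True
      ~rain = True
    (wind & ~cache) | ~(~wind) = True
      wind & ~cache = True
        ~cache = True
      ~(~wind) = True
        ~wind = False
Both conjuncts True, so the formula holds.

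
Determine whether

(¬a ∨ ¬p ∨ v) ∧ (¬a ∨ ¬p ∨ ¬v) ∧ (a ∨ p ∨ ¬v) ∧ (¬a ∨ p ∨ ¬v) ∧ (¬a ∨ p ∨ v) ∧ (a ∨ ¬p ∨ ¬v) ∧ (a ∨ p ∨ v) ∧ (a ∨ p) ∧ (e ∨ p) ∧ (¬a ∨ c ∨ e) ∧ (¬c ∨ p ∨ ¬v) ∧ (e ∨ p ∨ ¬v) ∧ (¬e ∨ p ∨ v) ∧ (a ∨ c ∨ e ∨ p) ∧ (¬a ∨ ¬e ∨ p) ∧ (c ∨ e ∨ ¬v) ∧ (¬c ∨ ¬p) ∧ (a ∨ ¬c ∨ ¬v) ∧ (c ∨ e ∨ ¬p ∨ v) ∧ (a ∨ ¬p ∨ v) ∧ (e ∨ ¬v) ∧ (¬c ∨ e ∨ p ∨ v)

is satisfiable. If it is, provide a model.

Case a = True:
  If p = True:
    (¬a ∨ ¬p ∨ v) forces v = True.
    clause (¬a ∨ ¬p ∨ ¬v) is falsified.
  If p = False:
    (¬a ∨ p ∨ ¬v) forces v = False.
    clause (¬a ∨ p ∨ v) is falsified.
  Every sub-case reaches a contradiction.
Case a = False:
  (a ∨ p) forces p = True.
  (a ∨ ¬p ∨ ¬v) forces v = False.
  Clause (a ∨ ¬p ∨ v) is falsified — contradiction.
Both cases fail, so the formula is unsatisfiable.

Unsatisfiable — no assignment works.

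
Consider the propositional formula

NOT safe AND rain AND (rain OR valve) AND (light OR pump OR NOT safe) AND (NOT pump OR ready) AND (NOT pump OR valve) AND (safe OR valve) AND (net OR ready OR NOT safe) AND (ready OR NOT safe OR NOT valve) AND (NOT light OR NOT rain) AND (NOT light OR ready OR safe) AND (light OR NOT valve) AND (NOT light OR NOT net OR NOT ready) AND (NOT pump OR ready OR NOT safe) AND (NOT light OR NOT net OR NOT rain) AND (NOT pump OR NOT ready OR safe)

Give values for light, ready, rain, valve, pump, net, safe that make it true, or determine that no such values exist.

Case rain = True:
  (NOT safe) forces safe = False.
  (safe OR valve) forces valve = True.
  (NOT light OR NOT rain) forces light = False.
  Clause (light OR NOT valve) is falsified — contradiction.
Case rain = False:
  Clause (rain) is falsified — contradiction.
Both cases fail, so the formula is unsatisfiable.

Unsatisfiable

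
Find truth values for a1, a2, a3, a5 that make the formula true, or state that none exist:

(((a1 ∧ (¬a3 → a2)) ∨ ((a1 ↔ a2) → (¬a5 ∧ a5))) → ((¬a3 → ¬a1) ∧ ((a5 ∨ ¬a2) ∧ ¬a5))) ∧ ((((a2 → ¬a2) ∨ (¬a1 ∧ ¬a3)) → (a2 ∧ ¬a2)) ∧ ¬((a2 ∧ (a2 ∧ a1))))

UNSATISFIABLE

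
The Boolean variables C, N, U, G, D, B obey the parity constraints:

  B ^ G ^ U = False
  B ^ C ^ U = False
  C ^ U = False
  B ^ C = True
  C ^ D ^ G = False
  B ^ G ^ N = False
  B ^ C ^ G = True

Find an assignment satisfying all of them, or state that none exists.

Adding constraints 1, 3, 7 mod 2: every variable appears an even number of times on the left, so the left side is 0.
But the right sides sum to 1 (mod 2). 0 ≠ 1 — the system is inconsistent.

No satisfying assignment exists.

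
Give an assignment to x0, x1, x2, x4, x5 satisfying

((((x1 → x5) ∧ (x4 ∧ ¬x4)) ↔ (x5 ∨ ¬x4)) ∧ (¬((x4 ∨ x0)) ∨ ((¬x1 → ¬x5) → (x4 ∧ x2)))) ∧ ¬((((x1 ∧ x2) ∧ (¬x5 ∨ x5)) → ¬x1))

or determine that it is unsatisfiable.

x0 = True, x1 = True, x2 = True, x4 = True, x5 = False

  (((x1 → x5) ∧ (x4 ∧ ¬x4)) ↔ (x5 ∨ ¬x4)) ∧ (¬((x4 ∨ x0)) ∨ ((¬x1 → ¬x5) → (x4 ∧ x2))) = True
    ((x1 → x5) ∧ (x4 ∧ ¬x4)) ↔ (x5 ∨ ¬x4) = True
      (x1 → x5) ∧ (x4 ∧ ¬x4) = False
        x1 → x5 = False
        x4 ∧ ¬x4 = False
          ¬x4 = False
      x5 ∨ ¬x4 = False
        ¬x4 = False
    ¬((x4 ∨ x0)) ∨ ((¬x1 → ¬x5) → (x4 ∧ x2)) = True
      ¬((x4 ∨ x0)) = False
        x4 ∨ x0 = True
      (¬x1 → ¬x5) → (x4 ∧ x2) = True
        ¬x1 → ¬x5 = True
          ¬x1 = False
          ¬x5 = True
        x4 ∧ x2 = True
  ¬((((x1 ∧ x2) ∧ (¬x5 ∨ x5)) → ¬x1)) = True
    ((x1 ∧ x2) ∧ (¬x5 ∨ x5)) → ¬x1 = False
      (x1 ∧ x2) ∧ (¬x5 ∨ x5) = True
        x1 ∧ x2 = True
        ¬x5 ∨ x5 = True
          ¬x5 = True
      ¬x1 = False
Both conjuncts True, so the formula holds.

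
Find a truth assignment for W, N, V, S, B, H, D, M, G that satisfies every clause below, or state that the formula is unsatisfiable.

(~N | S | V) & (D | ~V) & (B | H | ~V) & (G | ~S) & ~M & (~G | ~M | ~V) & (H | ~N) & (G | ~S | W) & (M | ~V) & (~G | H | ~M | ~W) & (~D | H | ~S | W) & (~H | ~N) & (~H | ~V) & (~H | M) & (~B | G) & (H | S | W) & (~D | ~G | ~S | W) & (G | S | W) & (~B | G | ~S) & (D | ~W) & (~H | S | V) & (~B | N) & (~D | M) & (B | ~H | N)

Unit clause (~M) forces M = False.
In (M | ~V) only ~V is left, so V = False.
In (~H | M) only ~H is left, so H = False.
In (~D | M) only ~D is left, so D = False.
In (H | ~N) only ~N is left, so N = False.
In (D | ~W) only ~W is left, so W = False.
In (~B | N) only ~B is left, so B = False.
In (H | S | W) only S is left, so S = True.
In (G | ~S) only G is left, so G = True.
All clauses satisfied.

W: False, N: False, V: False, S: True, B: False, H: False, D: False, M: False, G: True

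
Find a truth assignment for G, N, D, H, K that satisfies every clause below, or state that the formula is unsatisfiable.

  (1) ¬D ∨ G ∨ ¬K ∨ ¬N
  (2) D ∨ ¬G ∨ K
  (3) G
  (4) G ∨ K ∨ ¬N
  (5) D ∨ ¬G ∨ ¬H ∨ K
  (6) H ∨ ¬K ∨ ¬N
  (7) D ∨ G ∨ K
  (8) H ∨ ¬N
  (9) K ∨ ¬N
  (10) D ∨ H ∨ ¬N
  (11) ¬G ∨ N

Unit clause (G) forces G = True.
In (¬G ∨ N) only N is left, so N = True.
In (H ∨ ¬N) only H is left, so H = True.
In (K ∨ ¬N) only K is left, so K = True.
Set D = True.
All clauses satisfied.

G = True, N = True, D = True, H = True, K = True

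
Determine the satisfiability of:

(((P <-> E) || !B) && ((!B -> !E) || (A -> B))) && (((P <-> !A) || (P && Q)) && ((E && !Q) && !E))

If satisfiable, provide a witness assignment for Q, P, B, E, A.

Unsatisfiable

Case E = True: the conjunct !E is False.
Case E = False: the conjunct E is False.
Both cases fail — unsatisfiable.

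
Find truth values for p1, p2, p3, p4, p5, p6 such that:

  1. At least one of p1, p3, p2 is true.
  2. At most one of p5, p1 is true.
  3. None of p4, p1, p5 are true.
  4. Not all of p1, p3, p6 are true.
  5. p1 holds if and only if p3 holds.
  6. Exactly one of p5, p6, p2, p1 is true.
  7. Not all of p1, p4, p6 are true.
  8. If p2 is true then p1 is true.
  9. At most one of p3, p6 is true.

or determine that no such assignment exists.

Unsatisfiable — no assignment works.

Case p1 = True:
  Constraint (3) is violated (p1=T) — contradiction.
Case p1 = False:
  (3) forces p4 = False.
  (3) forces p5 = False.
  (5) with p1=F forces p3 = False.
  (1) with p1=F, p3=F forces p2 = True.
  Constraint (8) is violated (p2=T, p1=F) — contradiction.
Both cases fail — unsatisfiable.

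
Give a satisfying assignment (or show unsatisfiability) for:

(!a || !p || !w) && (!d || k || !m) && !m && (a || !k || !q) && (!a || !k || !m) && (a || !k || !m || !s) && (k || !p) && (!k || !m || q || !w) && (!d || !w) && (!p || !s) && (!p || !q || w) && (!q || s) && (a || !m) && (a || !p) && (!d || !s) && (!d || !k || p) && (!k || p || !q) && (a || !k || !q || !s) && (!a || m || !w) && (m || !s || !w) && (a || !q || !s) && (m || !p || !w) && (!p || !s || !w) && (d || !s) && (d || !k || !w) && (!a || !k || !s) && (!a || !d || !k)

d = False; p = False; w = True; q = False; a = False; k = False; m = False; s = False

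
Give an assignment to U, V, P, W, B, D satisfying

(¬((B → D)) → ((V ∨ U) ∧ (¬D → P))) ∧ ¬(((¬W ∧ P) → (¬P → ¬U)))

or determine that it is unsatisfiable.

The conjunct ¬(((¬W ∧ P) → (¬P → ¬U))) is unsatisfiable on its own:
  U=F, P=F, W=F: evaluates to False.
  U=F, P=F, W=T: evaluates to False.
  U=F, P=T, W=F: evaluates to False.
  U=F, P=T, W=T: evaluates to False.
  U=T, P=F, W=F: evaluates to False.
  U=T, P=F, W=T: evaluates to False.
  U=T, P=T, W=F: evaluates to False.
  U=T, P=T, W=T: evaluates to False.
So the whole conjunction is unsatisfiable.

UNSATISFIABLE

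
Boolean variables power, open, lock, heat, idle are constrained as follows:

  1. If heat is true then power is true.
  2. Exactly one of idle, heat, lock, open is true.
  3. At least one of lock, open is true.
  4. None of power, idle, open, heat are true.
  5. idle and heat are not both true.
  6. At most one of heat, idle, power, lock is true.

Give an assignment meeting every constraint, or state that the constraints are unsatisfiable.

power: False; open: False; lock: True; heat: False; idle: False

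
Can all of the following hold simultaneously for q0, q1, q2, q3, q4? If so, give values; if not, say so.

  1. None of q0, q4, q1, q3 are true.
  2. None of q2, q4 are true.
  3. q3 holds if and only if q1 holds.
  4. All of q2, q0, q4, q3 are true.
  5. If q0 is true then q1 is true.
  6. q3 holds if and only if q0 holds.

Case q0 = True:
  Constraint (1) is violated (q0=T) — contradiction.
Case q0 = False:
  Constraint (4) is violated (q0=F) — contradiction.
Both cases fail — unsatisfiable.

Unsatisfiable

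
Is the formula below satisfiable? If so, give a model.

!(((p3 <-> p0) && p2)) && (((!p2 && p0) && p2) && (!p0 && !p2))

The formula is unsatisfiable.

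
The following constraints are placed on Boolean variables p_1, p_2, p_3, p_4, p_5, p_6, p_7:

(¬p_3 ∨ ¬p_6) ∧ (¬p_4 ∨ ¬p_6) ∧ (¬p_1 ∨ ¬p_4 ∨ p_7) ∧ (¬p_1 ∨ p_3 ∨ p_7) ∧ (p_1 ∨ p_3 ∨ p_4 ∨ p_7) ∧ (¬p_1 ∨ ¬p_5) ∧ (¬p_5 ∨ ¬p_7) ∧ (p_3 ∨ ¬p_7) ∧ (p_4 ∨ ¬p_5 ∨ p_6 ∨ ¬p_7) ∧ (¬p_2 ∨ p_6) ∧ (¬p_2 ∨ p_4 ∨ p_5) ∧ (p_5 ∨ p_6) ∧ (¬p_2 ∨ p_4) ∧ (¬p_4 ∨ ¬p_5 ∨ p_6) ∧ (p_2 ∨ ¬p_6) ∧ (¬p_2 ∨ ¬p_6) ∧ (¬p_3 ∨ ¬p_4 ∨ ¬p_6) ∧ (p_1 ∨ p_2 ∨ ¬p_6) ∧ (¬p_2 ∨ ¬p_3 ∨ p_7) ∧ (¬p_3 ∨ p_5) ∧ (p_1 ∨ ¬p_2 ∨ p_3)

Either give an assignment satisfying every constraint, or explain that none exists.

p_1 = False, p_2 = False, p_3 = True, p_4 = False, p_5 = True, p_6 = False, p_7 = False

Set p_1 = False.
Try p_2 = True:
  (¬p_2 ∨ p_6) forces p_6 = True.
  clause (¬p_2 ∨ ¬p_6) is falsified — backtrack.
So p_2 = False.
  then (p_2 ∨ ¬p_6) forces p_6 = False.
  then (p_5 ∨ p_6) forces p_5 = True.
  then (¬p_4 ∨ ¬p_5 ∨ p_6) forces p_4 = False.
  then (¬p_5 ∨ ¬p_7) forces p_7 = False.
  then (p_1 ∨ p_3 ∨ p_4 ∨ p_7) forces p_3 = True.
All clauses satisfied.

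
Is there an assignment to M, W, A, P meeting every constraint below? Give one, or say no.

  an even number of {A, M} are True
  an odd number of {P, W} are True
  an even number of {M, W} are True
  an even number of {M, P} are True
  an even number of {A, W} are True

No satisfying assignment exists.

Adding constraints 2, 3, 4 mod 2: every variable appears an even number of times on the left, so the left side is 0.
But the right sides sum to 1 (mod 2). 0 ≠ 1 — the system is inconsistent.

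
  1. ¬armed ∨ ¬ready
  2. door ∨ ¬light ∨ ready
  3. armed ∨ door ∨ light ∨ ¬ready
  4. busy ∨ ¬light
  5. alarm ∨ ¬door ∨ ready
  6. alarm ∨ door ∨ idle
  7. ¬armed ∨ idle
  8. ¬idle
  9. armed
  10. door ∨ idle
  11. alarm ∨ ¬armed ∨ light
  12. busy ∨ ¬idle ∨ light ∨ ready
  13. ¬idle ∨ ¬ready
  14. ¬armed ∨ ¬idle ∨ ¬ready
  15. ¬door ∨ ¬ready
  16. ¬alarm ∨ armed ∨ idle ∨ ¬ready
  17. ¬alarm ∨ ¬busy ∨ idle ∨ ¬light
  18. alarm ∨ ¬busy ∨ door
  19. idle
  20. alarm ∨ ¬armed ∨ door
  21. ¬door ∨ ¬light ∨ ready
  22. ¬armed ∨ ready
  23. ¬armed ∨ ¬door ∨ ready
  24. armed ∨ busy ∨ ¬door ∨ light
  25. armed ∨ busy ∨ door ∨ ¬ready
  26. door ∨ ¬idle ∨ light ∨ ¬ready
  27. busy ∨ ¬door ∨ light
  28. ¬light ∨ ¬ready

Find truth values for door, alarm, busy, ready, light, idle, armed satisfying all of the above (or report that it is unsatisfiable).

The formula is unsatisfiable.

Case idle = True:
  Clause (¬idle) is falsified — contradiction.
Case idle = False:
  Clause (idle) is falsified — contradiction.
Both cases fail, so the formula is unsatisfiable.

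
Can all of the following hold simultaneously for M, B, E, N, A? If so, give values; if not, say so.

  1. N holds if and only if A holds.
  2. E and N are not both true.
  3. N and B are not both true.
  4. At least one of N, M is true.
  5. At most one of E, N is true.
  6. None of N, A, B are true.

M=T; B=F; E=T; N=F; A=F

  (1) N=F, A=F — same ✓
  (2) E=T, N=F — not both ✓
  (3) N=F, B=F — not both ✓
  (4) {N, M}: 1 true — at least one ✓
  (5) {E, N}: 1 true — at most one ✓
  (6) {N, A, B}: 0 true — none ✓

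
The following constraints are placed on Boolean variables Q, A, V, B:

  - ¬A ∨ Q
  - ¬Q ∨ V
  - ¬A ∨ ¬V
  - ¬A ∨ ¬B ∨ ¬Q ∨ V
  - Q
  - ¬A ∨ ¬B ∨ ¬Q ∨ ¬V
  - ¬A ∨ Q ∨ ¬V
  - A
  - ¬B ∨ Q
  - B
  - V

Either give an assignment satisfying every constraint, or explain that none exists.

Unsatisfiable — no assignment works.

Case V = True:
  (¬A ∨ ¬V) forces A = False.
  Clause (A) is falsified — contradiction.
Case V = False:
  Clause (V) is falsified — contradiction.
Both cases fail, so the formula is unsatisfiable.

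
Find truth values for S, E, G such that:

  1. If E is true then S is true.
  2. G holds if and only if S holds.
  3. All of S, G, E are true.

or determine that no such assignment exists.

S: True, E: True, G: True

  (1) E=T ⇒ S: T ✓
  (2) G=T, S=T — same ✓
  (3) {S, G, E}: all 3 true ✓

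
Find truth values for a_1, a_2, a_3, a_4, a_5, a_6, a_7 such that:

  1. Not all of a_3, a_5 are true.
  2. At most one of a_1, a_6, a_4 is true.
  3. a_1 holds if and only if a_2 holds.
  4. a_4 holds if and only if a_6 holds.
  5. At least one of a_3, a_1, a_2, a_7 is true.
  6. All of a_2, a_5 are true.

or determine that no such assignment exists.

a_1 = True, a_2 = True, a_3 = False, a_4 = False, a_5 = True, a_6 = False, a_7 = False

  (1) {a_3, a_5}: 1/2 true — not all ✓
  (2) {a_1, a_6, a_4}: 1 true — at most one ✓
  (3) a_1=T, a_2=T — same ✓
  (4) a_4=F, a_6=F — same ✓
  (5) {a_3, a_1, a_2, a_7}: 2 true — at least one ✓
  (6) {a_2, a_5}: all 2 true ✓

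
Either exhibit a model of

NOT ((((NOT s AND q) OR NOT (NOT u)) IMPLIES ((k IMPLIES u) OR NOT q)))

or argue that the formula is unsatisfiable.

q=T, s=F, k=T, u=F

  NOT ((((NOT s AND q) OR NOT (NOT u)) IMPLIES ((k IMPLIES u) OR NOT q))) = True
    ((NOT s AND q) OR NOT (NOT u)) IMPLIES ((k IMPLIES u) OR NOT q) = False
      (NOT s AND q) OR NOT (NOT u) = True
        NOT s AND q = True
          NOT s = True
        NOT (NOT u) = False
          NOT u = True
      (k IMPLIES u) OR NOT q = False
        k IMPLIES u = False
        NOT q = False
The formula evaluates to True.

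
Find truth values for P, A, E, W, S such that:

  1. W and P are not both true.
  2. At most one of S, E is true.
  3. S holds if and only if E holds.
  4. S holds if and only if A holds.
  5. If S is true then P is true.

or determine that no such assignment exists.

P=F, A=F, E=F, W=F, S=F

  (1) W=F, P=F — not both ✓
  (2) {S, E}: 0 true — at most one ✓
  (3) S=F, E=F — same ✓
  (4) S=F, A=F — same ✓
  (5) S=F ⇒ P: vacuous ✓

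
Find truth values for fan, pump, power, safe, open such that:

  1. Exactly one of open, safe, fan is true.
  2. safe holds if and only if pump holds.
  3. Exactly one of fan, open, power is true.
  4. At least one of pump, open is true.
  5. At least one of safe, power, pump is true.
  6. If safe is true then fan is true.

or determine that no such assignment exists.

Case safe = True:
  (1) with safe=T forces open = False.
  (1) with safe=T forces fan = False.
  Constraint (6) is violated (safe=T, fan=F) — contradiction.
Case safe = False:
  (2) with safe=F forces pump = False.
  (4) with pump=F forces open = True.
  (1) with open=T forces fan = False.
  (3) with open=T forces power = False.
  Constraint (5) is violated (safe=F, power=F, pump=F) — contradiction.
Both cases fail — unsatisfiable.

UNSATISFIABLE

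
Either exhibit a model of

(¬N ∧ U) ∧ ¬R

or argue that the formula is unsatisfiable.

N=F, R=F, U=T

  ¬N ∧ U = True
    ¬N = True
  ¬R = True
Both conjuncts True, so the formula holds.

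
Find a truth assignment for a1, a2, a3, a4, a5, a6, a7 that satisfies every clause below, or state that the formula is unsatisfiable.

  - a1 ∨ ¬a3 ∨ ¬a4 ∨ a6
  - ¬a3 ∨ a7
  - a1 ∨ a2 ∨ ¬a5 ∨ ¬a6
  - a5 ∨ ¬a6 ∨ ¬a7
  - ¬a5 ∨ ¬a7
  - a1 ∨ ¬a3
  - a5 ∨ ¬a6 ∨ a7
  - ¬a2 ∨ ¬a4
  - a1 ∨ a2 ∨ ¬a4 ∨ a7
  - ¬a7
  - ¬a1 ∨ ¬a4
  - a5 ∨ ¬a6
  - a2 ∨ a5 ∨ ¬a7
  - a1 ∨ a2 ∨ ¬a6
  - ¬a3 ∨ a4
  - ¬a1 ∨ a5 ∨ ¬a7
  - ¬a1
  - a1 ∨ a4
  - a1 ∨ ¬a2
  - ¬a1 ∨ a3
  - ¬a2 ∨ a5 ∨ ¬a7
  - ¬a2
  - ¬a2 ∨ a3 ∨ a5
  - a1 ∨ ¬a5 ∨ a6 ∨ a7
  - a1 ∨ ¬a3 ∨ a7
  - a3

UNSATISFIABLE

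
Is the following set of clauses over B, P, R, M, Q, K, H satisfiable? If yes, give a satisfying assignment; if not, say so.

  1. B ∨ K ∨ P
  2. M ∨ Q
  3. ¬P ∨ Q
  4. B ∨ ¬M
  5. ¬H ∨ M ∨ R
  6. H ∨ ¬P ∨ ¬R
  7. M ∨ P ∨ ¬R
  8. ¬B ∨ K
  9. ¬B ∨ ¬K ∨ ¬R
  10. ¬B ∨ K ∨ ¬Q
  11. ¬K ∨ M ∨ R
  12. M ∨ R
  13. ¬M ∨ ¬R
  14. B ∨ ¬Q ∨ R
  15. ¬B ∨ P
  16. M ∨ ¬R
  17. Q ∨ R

B = True; P = True; R = False; M = True; Q = True; K = True; H = True

Try B = False:
  (B ∨ ¬M) forces M = False.
  (M ∨ Q) forces Q = True.
  (M ∨ R) forces R = True.
  clause (M ∨ ¬R) is falsified — backtrack.
So B = True.
  then (¬B ∨ K) forces K = True.
  then (¬B ∨ ¬K ∨ ¬R) forces R = False.
  then (¬K ∨ M ∨ R) forces M = True.
  then (¬B ∨ P) forces P = True.
  then (Q ∨ R) forces Q = True.
Set H = True.
All clauses satisfied.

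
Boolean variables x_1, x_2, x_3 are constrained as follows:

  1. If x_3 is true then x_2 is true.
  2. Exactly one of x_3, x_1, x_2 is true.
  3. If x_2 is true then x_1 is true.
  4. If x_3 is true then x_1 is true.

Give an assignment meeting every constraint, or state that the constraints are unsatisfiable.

x_1 = True, x_2 = False, x_3 = False

  (1) x_3=F ⇒ x_2: vacuous ✓
  (2) {x_3, x_1, x_2}: 1 true — exactly one ✓
  (3) x_2=F ⇒ x_1: vacuous ✓
  (4) x_3=F ⇒ x_1: vacuous ✓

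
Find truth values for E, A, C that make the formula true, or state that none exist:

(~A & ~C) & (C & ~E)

Case C = True: the conjunct ~C is False.
Case C = False: the conjunct C is False.
Both cases fail — unsatisfiable.

Unsatisfiable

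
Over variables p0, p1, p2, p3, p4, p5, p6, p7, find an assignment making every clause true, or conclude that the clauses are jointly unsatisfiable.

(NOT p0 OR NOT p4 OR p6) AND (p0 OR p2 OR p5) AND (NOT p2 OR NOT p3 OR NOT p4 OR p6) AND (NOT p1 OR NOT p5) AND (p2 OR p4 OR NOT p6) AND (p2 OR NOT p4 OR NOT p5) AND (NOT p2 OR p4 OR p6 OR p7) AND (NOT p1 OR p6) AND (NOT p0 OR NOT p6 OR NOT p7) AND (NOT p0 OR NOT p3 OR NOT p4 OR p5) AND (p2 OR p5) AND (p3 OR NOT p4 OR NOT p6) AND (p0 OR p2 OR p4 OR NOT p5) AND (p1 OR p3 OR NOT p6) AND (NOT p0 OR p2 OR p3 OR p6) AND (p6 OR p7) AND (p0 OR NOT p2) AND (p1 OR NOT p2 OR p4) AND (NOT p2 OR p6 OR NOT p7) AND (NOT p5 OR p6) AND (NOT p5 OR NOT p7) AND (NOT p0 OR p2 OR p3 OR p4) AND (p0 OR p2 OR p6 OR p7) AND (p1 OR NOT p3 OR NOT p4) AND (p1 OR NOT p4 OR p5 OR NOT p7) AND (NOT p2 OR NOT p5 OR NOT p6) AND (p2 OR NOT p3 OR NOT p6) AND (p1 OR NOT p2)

p0 = True, p1 = True, p2 = True, p3 = False, p4 = False, p5 = False, p6 = True, p7 = False

Try p0 = False:
  (p0 OR NOT p2) forces p2 = False.
  (p0 OR p2 OR p5) forces p5 = True.
  (NOT p1 OR NOT p5) forces p1 = False.
  (p2 OR NOT p4 OR NOT p5) forces p4 = False.
  clause (p0 OR p2 OR p4 OR NOT p5) is falsified — backtrack.
So p0 = True.
Try p1 = False:
  (p1 OR NOT p2) forces p2 = False.
  (p2 OR p5) forces p5 = True.
  (p2 OR NOT p4 OR NOT p5) forces p4 = False.
  (p2 OR p4 OR NOT p6) forces p6 = False.
  clause (NOT p5 OR p6) is falsified — backtrack.
So p1 = True.
  then (NOT p1 OR NOT p5) forces p5 = False.
  then (NOT p1 OR p6) forces p6 = True.
  then (NOT p0 OR NOT p6 OR NOT p7) forces p7 = False.
  then (p2 OR p5) forces p2 = True.
Set p3 = False.
  then (p3 OR NOT p4 OR NOT p6) forces p4 = False.
All clauses satisfied.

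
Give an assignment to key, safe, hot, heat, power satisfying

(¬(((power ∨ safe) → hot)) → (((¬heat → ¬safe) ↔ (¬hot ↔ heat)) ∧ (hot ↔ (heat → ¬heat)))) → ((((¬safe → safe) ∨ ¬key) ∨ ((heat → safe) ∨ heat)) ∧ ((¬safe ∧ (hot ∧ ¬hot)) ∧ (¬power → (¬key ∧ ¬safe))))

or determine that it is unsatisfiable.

key=T, safe=T, hot=F, heat=F, power=F

  (¬(((power ∨ safe) → hot)) → (((¬heat → ¬safe) ↔ (¬hot ↔ heat)) ∧ (hot ↔ (heat → ¬heat)))) → ((((¬safe → safe) ∨ ¬key) ∨ ((heat → safe) ∨ heat)) ∧ ((¬safe ∧ (hot ∧ ¬hot)) ∧ (¬power → (¬key ∧ ¬safe)))) = True
    ¬(((power ∨ safe) → hot)) → (((¬heat → ¬safe) ↔ (¬hot ↔ heat)) ∧ (hot ↔ (heat → ¬heat))) = False
      ¬(((power ∨ safe) → hot)) = True
        (power ∨ safe) → hot = False
          power ∨ safe = True
      ((¬heat → ¬safe) ↔ (¬hot ↔ heat)) ∧ (hot ↔ (heat → ¬heat)) = False
        (¬heat → ¬safe) ↔ (¬hot ↔ heat) = True
          ¬heat → ¬safe = False
            ¬heat = True
            ¬safe = False
          ¬hot ↔ heat = False
            ¬hot = True
        hot ↔ (heat → ¬heat) = False
          heat → ¬heat = True
            ¬heat = True
    (((¬safe → safe) ∨ ¬key) ∨ ((heat → safe) ∨ heat)) ∧ ((¬safe ∧ (hot ∧ ¬hot)) ∧ (¬power → (¬key ∧ ¬safe))) = False
      ((¬safe → safe) ∨ ¬key) ∨ ((heat → safe) ∨ heat) = True
        (¬safe → safe) ∨ ¬key = True
          ¬safe → safe = True
            ¬safe = False
          ¬key = False
        (heat → safe) ∨ heat = True
          heat → safe = True
      (¬safe ∧ (hot ∧ ¬hot)) ∧ (¬power → (¬key ∧ ¬safe)) = False
        ¬safe ∧ (hot ∧ ¬hot) = False
          ¬safe = False
          hot ∧ ¬hot = False
            ¬hot = True
        ¬power → (¬key ∧ ¬safe) = False
          ¬power = True
          ¬key ∧ ¬safe = False
            ¬key = False
            ¬safe = False
The formula evaluates to True.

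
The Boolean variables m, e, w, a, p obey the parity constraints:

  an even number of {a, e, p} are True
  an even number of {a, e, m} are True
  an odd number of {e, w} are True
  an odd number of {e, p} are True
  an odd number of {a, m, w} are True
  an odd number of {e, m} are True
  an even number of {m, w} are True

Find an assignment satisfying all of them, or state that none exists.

m = False, e = True, w = False, a = True, p = False

{a, e, p}: 2 true → even ✓
{a, e, m}: 2 true → even ✓
{e, w}: 1 true → odd ✓
{e, p}: 1 true → odd ✓
{a, m, w}: 1 true → odd ✓
{e, m}: 1 true → odd ✓
{m, w}: 0 true → even ✓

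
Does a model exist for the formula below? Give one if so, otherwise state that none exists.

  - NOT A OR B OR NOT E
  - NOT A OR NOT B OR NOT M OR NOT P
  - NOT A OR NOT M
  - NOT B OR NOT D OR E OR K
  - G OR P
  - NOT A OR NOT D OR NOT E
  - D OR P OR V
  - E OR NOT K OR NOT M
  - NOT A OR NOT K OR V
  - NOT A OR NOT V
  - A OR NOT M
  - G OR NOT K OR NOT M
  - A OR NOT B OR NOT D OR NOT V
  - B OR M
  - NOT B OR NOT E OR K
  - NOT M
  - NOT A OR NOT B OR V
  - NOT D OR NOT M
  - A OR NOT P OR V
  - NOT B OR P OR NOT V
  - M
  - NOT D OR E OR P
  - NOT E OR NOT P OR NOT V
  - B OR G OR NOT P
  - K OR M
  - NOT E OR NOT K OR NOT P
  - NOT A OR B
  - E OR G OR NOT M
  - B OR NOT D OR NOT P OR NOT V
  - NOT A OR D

Case M = True:
  Clause (NOT M) is falsified — contradiction.
Case M = False:
  Clause (M) is falsified — contradiction.
Both cases fail, so the formula is unsatisfiable.

Unsatisfiable — no assignment works.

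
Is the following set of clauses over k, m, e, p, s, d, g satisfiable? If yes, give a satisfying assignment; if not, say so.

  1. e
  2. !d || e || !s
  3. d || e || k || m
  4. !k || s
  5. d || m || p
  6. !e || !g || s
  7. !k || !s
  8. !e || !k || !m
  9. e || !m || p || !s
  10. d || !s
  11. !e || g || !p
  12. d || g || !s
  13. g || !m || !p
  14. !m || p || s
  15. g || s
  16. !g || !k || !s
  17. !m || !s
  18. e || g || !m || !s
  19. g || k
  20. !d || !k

Unit clause (e) forces e = True.
Try k = True:
  (!k || s) forces s = True.
  clause (!k || !s) is falsified — backtrack.
So k = False.
  then (g || k) forces g = True.
  then (!e || !g || s) forces s = True.
  then (d || !s) forces d = True.
  then (!m || !s) forces m = False.
Set p = True.
All clauses satisfied.

k = False; m = False; e = True; p = True; s = True; d = True; g = True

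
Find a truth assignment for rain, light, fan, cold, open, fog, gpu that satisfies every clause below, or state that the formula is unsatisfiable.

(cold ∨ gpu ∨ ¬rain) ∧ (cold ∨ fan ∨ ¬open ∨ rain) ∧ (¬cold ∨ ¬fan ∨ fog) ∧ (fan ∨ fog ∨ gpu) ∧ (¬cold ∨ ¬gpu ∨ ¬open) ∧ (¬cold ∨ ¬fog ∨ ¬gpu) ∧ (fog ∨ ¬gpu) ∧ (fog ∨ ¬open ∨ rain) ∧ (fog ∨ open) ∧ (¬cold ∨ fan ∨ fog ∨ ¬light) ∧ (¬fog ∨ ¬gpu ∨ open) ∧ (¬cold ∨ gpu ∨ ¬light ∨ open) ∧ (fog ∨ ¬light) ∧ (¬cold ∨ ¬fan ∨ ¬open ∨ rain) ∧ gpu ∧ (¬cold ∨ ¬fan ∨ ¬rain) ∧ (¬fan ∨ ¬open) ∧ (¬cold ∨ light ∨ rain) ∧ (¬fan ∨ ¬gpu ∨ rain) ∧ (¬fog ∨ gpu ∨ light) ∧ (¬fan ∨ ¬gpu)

rain = True, light = True, fan = False, cold = False, open = True, fog = True, gpu = True

Unit clause (gpu) forces gpu = True.
In (¬fan ∨ ¬gpu) only ¬fan is left, so fan = False.
In (fog ∨ ¬gpu) only fog is left, so fog = True.
In (¬fog ∨ ¬gpu ∨ open) only open is left, so open = True.
In (¬cold ∨ ¬gpu ∨ ¬open) only ¬cold is left, so cold = False.
In (cold ∨ fan ∨ ¬open ∨ rain) only rain is left, so rain = True.
Set light = True.
All clauses satisfied.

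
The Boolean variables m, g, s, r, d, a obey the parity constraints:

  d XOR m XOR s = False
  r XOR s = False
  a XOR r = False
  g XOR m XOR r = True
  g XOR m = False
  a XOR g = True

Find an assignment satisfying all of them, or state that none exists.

m = False, g = False, s = True, r = True, d = True, a = True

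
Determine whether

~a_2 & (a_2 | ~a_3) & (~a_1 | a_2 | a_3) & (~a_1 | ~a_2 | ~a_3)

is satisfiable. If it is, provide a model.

Unit clause (~a_2) forces a_2 = False.
In (a_2 | ~a_3) only ~a_3 is left, so a_3 = False.
In (~a_1 | a_2 | a_3) only ~a_1 is left, so a_1 = False.
All clauses satisfied.

a_1=F, a_2=F, a_3=F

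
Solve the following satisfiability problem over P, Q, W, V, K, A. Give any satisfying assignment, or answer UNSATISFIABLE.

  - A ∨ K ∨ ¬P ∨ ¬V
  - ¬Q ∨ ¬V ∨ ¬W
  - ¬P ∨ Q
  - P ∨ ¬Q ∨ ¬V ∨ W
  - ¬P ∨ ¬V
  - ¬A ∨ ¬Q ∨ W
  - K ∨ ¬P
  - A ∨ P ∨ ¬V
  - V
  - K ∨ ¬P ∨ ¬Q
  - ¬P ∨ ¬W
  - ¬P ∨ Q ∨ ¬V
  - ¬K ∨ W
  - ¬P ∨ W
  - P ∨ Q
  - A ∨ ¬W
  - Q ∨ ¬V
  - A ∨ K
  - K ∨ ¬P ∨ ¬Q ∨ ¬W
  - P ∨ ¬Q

No satisfying assignment exists.

Case V = True:
  (¬P ∨ ¬V) forces P = False.
  (A ∨ P ∨ ¬V) forces A = True.
  (P ∨ Q) forces Q = True.
  Clause (P ∨ ¬Q) is falsified — contradiction.
Case V = False:
  Clause (V) is falsified — contradiction.
Both cases fail, so the formula is unsatisfiable.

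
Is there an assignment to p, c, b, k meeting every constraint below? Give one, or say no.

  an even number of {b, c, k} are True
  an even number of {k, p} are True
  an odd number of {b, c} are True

p = True; c = False; b = True; k = True

{b, c, k}: 2 true → even ✓
{k, p}: 2 true → even ✓
{b, c}: 1 true → odd ✓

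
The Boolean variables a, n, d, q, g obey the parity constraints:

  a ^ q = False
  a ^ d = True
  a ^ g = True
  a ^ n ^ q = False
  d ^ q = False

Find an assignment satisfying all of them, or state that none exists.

Adding constraints 1, 2, 5 mod 2: every variable appears an even number of times on the left, so the left side is 0.
But the right sides sum to 1 (mod 2). 0 ≠ 1 — the system is inconsistent.

UNSATISFIABLE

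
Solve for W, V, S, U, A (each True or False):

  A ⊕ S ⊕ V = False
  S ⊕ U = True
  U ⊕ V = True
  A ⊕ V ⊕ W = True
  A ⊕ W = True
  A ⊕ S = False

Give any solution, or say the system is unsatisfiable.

W = True; V = False; S = False; U = True; A = False

A ⊕ S ⊕ V = F ⊕ F ⊕ F = False ✓
S ⊕ U = F ⊕ T = True ✓
U ⊕ V = T ⊕ F = True ✓
A ⊕ V ⊕ W = F ⊕ F ⊕ T = True ✓
A ⊕ W = F ⊕ T = True ✓
A ⊕ S = F ⊕ F = False ✓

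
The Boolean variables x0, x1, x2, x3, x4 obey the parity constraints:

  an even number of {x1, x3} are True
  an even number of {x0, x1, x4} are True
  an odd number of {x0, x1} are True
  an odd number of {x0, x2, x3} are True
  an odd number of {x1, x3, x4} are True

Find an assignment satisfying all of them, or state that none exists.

x0: True, x1: False, x2: False, x3: False, x4: True

{x1, x3}: 0 true → even ✓
{x0, x1, x4}: 2 true → even ✓
{x0, x1}: 1 true → odd ✓
{x0, x2, x3}: 1 true → odd ✓
{x1, x3, x4}: 1 true → odd ✓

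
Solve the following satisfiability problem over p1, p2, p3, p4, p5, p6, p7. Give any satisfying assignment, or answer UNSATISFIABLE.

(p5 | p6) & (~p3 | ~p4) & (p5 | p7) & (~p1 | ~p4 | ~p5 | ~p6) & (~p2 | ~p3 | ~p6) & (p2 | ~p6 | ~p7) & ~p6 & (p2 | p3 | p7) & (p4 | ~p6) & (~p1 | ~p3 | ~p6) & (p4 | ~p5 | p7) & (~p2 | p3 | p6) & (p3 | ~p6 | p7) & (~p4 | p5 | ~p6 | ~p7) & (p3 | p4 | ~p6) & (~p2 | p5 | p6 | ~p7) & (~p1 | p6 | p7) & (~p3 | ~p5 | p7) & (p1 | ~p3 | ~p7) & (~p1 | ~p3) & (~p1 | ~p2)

p1 = False; p2 = False; p3 = False; p4 = False; p5 = True; p6 = False; p7 = True

Unit clause (~p6) forces p6 = False.
In (p5 | p6) only p5 is left, so p5 = True.
Set p1 = False.
Try p2 = True:
  (~p2 | p3 | p6) forces p3 = True.
  (~p3 | ~p4) forces p4 = False.
  (p4 | ~p5 | p7) forces p7 = True.
  clause (p1 | ~p3 | ~p7) is falsified — backtrack.
So p2 = False.
Set p3 = False.
  then (p2 | p3 | p7) forces p7 = True.
Set p4 = False.
All clauses satisfied.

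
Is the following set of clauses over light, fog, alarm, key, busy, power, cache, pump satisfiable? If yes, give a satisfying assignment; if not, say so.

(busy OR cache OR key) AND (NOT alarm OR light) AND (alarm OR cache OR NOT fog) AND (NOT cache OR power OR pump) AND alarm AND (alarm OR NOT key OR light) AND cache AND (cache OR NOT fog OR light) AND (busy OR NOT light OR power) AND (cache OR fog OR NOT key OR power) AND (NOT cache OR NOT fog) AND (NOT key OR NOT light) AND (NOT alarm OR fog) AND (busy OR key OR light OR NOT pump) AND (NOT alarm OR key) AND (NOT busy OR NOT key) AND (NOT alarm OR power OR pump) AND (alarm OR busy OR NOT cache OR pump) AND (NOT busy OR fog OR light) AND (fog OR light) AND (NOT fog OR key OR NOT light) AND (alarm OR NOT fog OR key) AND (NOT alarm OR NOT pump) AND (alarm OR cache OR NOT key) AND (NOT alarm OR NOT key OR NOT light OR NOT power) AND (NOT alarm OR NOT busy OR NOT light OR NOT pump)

Case alarm = True:
  (NOT alarm OR light) forces light = True.
  (cache) forces cache = True.
  (NOT cache OR NOT fog) forces fog = False.
  Clause (NOT alarm OR fog) is falsified — contradiction.
Case alarm = False:
  Clause (alarm) is falsified — contradiction.
Both cases fail, so the formula is unsatisfiable.

No satisfying assignment exists.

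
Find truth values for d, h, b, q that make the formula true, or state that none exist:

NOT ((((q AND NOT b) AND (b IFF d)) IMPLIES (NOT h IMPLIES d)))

d = False, h = False, b = False, q = True

  NOT ((((q AND NOT b) AND (b IFF d)) IMPLIES (NOT h IMPLIES d))) = True
    ((q AND NOT b) AND (b IFF d)) IMPLIES (NOT h IMPLIES d) = False
      (q AND NOT b) AND (b IFF d) = True
        q AND NOT b = True
          NOT b = True
        b IFF d = True
      NOT h IMPLIES d = False
        NOT h = True
The formula evaluates to True.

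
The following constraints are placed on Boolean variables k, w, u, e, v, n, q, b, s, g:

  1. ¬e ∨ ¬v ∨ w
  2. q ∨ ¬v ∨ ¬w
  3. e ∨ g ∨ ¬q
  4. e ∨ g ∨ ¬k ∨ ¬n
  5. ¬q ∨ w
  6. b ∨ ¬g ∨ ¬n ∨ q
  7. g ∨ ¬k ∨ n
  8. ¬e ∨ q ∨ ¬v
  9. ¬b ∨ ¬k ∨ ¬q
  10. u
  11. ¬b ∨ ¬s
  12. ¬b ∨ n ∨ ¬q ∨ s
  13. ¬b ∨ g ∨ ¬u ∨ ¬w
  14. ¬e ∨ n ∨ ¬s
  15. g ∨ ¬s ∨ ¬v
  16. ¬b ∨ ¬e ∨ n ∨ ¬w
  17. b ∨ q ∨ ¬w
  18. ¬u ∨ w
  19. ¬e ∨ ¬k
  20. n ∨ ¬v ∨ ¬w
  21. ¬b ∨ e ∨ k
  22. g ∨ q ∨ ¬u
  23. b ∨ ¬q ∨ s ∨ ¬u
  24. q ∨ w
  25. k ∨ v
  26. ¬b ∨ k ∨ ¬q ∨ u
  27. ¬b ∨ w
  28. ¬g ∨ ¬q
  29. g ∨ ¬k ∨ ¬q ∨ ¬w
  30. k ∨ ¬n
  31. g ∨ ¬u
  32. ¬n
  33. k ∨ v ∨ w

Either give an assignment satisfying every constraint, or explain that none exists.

k = True, w = True, u = True, e = False, v = False, n = False, q = False, b = True, s = False, g = True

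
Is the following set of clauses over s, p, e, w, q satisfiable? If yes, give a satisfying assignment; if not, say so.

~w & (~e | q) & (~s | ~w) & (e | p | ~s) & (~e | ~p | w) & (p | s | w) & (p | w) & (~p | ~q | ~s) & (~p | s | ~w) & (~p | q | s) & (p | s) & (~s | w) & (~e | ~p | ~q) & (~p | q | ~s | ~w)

s=F, p=T, e=F, w=F, q=T

Unit clause (~w) forces w = False.
In (p | w) only p is left, so p = True.
In (~s | w) only ~s is left, so s = False.
In (~e | ~p | w) only ~e is left, so e = False.
In (~p | q | s) only q is left, so q = True.
All clauses satisfied.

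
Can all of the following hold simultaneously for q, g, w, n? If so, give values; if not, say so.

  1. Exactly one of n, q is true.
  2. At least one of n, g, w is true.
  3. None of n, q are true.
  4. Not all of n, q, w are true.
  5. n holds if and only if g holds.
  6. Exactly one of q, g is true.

Case q = True:
  Constraint (3) is violated (q=T) — contradiction.
Case q = False:
  (1) with q=F forces n = True.
  Constraint (3) is violated (n=T) — contradiction.
Both cases fail — unsatisfiable.

Unsatisfiable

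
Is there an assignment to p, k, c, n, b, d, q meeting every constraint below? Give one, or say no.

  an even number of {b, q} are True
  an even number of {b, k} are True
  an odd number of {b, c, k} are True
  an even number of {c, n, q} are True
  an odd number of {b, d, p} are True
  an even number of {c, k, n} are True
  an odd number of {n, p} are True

p: False, k: False, c: True, n: True, b: False, d: True, q: False

{b, q}: 0 true → even ✓
{b, k}: 0 true → even ✓
{b, c, k}: 1 true → odd ✓
{c, n, q}: 2 true → even ✓
{b, d, p}: 1 true → odd ✓
{c, k, n}: 2 true → even ✓
{n, p}: 1 true → odd ✓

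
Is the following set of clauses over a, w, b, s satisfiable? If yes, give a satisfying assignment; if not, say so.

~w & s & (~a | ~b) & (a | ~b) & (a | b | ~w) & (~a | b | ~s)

a = False; w = False; b = False; s = True

Unit clause (~w) forces w = False.
Unit clause (s) forces s = True.
Set a = False.
  then (a | ~b) forces b = False.
Check each clause:
  (~w): ~w holds.
  (s): s holds.
  (~a | ~b): ~a holds.
  (a | ~b): ~b holds.
  (a | b | ~w): ~w holds.
  (~a | b | ~s): ~a holds.
All clauses satisfied.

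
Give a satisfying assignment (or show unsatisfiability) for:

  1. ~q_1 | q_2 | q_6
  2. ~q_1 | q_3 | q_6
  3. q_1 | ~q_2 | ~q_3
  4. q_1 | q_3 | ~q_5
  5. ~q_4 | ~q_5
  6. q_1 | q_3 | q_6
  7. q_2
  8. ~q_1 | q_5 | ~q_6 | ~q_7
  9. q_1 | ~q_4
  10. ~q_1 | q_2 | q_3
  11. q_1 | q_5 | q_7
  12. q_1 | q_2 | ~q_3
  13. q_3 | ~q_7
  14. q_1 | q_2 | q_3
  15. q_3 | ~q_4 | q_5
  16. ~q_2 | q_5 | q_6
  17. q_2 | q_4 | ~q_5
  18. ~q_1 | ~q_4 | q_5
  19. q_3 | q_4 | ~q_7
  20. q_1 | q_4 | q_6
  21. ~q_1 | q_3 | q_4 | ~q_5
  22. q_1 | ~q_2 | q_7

Unit clause (q_2) forces q_2 = True.
Set q_1 = True.
Set q_3 = True.
Try q_4 = True:
  (~q_4 | ~q_5) forces q_5 = False.
  clause (~q_1 | ~q_4 | q_5) is falsified — backtrack.
So q_4 = False.
Set q_5 = True.
Set q_6 = False.
Set q_7 = True.
All clauses satisfied.

q_1 = True, q_2 = True, q_3 = True, q_4 = False, q_5 = True, q_6 = False, q_7 = True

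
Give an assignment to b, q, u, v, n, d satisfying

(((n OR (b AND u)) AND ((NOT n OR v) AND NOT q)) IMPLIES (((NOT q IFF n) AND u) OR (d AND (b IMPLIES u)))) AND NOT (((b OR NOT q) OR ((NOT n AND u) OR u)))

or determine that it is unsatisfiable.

b = False; q = True; u = False; v = True; n = False; d = True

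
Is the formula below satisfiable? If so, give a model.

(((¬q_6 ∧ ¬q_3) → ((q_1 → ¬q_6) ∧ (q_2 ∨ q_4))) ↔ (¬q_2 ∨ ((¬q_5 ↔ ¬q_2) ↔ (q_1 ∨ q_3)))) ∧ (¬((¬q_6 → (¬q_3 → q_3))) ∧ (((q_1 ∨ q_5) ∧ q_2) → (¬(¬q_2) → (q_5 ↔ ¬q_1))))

q_1: False, q_2: False, q_3: False, q_4: True, q_5: True, q_6: False

  ((¬q_6 ∧ ¬q_3) → ((q_1 → ¬q_6) ∧ (q_2 ∨ q_4))) ↔ (¬q_2 ∨ ((¬q_5 ↔ ¬q_2) ↔ (q_1 ∨ q_3))) = True
    (¬q_6 ∧ ¬q_3) → ((q_1 → ¬q_6) ∧ (q_2 ∨ q_4)) = True
      ¬q_6 ∧ ¬q_3 = True
        ¬q_6 = True
        ¬q_3 = True
      (q_1 → ¬q_6) ∧ (q_2 ∨ q_4) = True
        q_1 → ¬q_6 = True
          ¬q_6 = True
        q_2 ∨ q_4 = True
    ¬q_2 ∨ ((¬q_5 ↔ ¬q_2) ↔ (q_1 ∨ q_3)) = True
      ¬q_2 = True
      (¬q_5 ↔ ¬q_2) ↔ (q_1 ∨ q_3) = True
        ¬q_5 ↔ ¬q_2 = False
          ¬q_5 = False
          ¬q_2 = True
        q_1 ∨ q_3 = False
  ¬((¬q_6 → (¬q_3 → q_3))) ∧ (((q_1 ∨ q_5) ∧ q_2) → (¬(¬q_2) → (q_5 ↔ ¬q_1))) = True
    ¬((¬q_6 → (¬q_3 → q_3))) = True
      ¬q_6 → (¬q_3 → q_3) = False
        ¬q_6 = True
        ¬q_3 → q_3 = False
          ¬q_3 = True
    ((q_1 ∨ q_5) ∧ q_2) → (¬(¬q_2) → (q_5 ↔ ¬q_1)) = True
      (q_1 ∨ q_5) ∧ q_2 = False
        q_1 ∨ q_5 = True
      ¬(¬q_2) → (q_5 ↔ ¬q_1) = True
        ¬(¬q_2) = False
          ¬q_2 = True
        q_5 ↔ ¬q_1 = True
          ¬q_1 = True
Both conjuncts True, so the formula holds.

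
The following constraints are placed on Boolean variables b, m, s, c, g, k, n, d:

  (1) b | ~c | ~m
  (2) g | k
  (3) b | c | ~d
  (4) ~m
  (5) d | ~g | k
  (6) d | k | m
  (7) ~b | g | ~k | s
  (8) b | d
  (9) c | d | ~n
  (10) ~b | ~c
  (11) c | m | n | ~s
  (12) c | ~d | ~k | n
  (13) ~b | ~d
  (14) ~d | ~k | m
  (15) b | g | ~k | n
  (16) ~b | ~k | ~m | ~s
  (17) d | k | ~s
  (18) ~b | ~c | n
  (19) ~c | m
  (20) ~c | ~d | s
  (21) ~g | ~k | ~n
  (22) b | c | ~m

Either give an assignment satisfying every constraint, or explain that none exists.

b=T; m=F; s=F; c=F; g=T; k=T; n=F; d=F

Unit clause (~m) forces m = False.
In (~c | m) only ~c is left, so c = False.
Set b = True.
  then (~b | ~d) forces d = False.
  then (d | k | m) forces k = True.
  then (c | d | ~n) forces n = False.
  then (c | m | n | ~s) forces s = False.
  then (~b | g | ~k | s) forces g = True.
All clauses satisfied.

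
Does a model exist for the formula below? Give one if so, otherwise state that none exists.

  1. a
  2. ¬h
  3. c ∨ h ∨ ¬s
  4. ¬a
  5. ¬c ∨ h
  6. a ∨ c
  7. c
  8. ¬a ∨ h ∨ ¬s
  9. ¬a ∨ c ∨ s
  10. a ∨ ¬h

The formula is unsatisfiable.

Case a = True:
  Clause (¬a) is falsified — contradiction.
Case a = False:
  Clause (a) is falsified — contradiction.
Both cases fail, so the formula is unsatisfiable.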